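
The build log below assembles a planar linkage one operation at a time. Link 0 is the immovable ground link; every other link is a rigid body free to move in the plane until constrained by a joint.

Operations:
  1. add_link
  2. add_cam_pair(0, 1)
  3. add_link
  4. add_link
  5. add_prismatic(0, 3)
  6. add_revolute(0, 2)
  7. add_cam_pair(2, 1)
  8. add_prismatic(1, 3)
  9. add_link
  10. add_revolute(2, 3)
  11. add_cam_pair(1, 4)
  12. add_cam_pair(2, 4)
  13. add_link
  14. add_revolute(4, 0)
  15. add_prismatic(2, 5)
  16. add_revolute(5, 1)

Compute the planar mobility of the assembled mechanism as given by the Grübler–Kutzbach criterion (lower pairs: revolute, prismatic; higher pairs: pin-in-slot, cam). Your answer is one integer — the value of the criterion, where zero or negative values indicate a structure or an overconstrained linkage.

M = -3

[1;0;0] (link 0 is ground)
L+ [2;0;0]
C(0,1)∈J2 [2;0;1]
L+ [3;0;1]
L+ [4;0;1]
P(0,3)∈J1 [4;1;1]
R(0,2)∈J1 [4;2;1]
C(2,1)∈J2 [4;2;2]
P(1,3)∈J1 [4;3;2]
L+ [5;3;2]
R(2,3)∈J1 [5;4;2]
C(1,4)∈J2 [5;4;3]
C(2,4)∈J2 [5;4;4]
L+ [6;4;4]
R(4,0)∈J1 [6;5;4]
P(2,5)∈J1 [6;6;4]
R(5,1)∈J1 [6;7;4]
mobility = 15 − 14 − 4 = -3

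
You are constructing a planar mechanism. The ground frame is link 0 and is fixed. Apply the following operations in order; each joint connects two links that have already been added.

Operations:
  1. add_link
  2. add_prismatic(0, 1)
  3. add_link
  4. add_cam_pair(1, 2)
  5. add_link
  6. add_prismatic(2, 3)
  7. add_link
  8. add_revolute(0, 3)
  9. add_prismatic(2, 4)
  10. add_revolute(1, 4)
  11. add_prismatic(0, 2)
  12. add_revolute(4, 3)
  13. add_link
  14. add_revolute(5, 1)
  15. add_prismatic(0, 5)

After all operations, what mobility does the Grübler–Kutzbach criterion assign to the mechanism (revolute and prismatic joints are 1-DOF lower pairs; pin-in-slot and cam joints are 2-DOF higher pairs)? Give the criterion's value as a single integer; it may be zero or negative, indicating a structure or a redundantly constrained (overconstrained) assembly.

ground; <1,0,0>
#1 <2,0,0>
P:0↔1 J1 <2,1,0>
#2 <3,1,0>
C:1↔2 J2 <3,1,1>
#3 <4,1,1>
P:2↔3 J1 <4,2,1>
#4 <5,2,1>
R:0↔3 J1 <5,3,1>
P:2↔4 J1 <5,4,1>
R:1↔4 J1 <5,5,1>
P:0↔2 J1 <5,6,1>
R:4↔3 J1 <5,7,1>
#5 <6,7,1>
R:5↔1 J1 <6,8,1>
P:0↔5 J1 <6,9,1>
3×5 − 2×9 − 1×1 = -4

M = -4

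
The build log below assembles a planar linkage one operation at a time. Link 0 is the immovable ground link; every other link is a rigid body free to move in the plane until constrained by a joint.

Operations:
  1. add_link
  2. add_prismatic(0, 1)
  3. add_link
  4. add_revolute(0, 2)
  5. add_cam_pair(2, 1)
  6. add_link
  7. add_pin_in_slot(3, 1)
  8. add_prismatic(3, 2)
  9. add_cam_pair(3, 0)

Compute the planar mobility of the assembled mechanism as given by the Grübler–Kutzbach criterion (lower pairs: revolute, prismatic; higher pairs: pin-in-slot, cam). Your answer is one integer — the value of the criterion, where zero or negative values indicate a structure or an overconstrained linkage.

link 0 = ground. State L|J1|J2 = 1|0|0
+link1  2|0|0
P(0,1) f=1→J1  2|1|0
+link2  3|1|0
R(0,2) f=1→J1  3|2|0
C(2,1) f=2→J2  3|2|1
+link3  4|2|1
PS(3,1) f=2→J2  4|2|2
P(3,2) f=1→J1  4|3|2
C(3,0) f=2→J2  4|3|3
M = 3(4−1)−2·3−3 = 9−6−3 = 0

M = 0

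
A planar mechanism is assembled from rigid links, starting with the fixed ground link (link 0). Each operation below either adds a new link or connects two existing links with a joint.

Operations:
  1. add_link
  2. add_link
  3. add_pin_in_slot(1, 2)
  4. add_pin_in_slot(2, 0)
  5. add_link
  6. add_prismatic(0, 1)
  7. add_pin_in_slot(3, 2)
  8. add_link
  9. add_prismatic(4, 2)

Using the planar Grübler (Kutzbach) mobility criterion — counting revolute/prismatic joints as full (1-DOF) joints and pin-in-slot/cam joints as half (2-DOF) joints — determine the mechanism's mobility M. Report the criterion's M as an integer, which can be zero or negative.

M = 5

(L,J1,J2)=(1,0,0); link0 fixed
link1: (2,0,0)
link2: (3,0,0)
PS 1-2 [J2]: (3,0,1)
PS 2-0 [J2]: (3,0,2)
link3: (4,0,2)
P 0-1 [J1]: (4,1,2)
PS 3-2 [J2]: (4,1,3)
link4: (5,1,3)
P 4-2 [J1]: (5,2,3)
Grübler: 3·4 − 2·2 − 3 = 5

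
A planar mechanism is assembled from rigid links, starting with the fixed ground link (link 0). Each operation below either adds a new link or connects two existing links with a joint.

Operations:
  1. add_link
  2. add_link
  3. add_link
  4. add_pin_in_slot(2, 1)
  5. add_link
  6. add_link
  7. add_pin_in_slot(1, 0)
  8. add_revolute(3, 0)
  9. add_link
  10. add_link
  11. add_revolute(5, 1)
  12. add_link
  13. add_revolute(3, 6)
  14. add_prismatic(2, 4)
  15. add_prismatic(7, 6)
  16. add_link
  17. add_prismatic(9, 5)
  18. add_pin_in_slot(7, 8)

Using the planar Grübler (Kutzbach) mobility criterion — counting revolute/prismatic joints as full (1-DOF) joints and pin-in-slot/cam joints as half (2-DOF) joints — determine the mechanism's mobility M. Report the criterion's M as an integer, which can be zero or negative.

L=1 J1=0 J2=0
add link → L=2 J1=0 J2=0
add link → L=3 J1=0 J2=0
add link → L=4 J1=0 J2=0
PS@2,1 dof=2 J2 → L=4 J1=0 J2=1
add link → L=5 J1=0 J2=1
add link → L=6 J1=0 J2=1
PS@1,0 dof=2 J2 → L=6 J1=0 J2=2
R@3,0 dof=1 J1 → L=6 J1=1 J2=2
add link → L=7 J1=1 J2=2
add link → L=8 J1=1 J2=2
R@5,1 dof=1 J1 → L=8 J1=2 J2=2
add link → L=9 J1=2 J2=2
R@3,6 dof=1 J1 → L=9 J1=3 J2=2
P@2,4 dof=1 J1 → L=9 J1=4 J2=2
P@7,6 dof=1 J1 → L=9 J1=5 J2=2
add link → L=10 J1=5 J2=2
P@9,5 dof=1 J1 → L=10 J1=6 J2=2
PS@7,8 dof=2 J2 → L=10 J1=6 J2=3
M=3(L−1)−2J1−J2=3·9−2·6−3=12

M = 12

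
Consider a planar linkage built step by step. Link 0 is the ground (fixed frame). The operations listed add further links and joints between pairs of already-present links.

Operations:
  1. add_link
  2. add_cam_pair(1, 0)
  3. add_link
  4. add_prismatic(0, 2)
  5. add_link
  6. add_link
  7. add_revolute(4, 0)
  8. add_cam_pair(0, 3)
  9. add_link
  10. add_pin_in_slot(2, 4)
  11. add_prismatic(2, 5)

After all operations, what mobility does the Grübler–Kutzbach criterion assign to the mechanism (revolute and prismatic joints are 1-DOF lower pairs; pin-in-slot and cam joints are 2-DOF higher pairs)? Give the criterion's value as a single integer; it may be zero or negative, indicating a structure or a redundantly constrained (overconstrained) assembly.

M = 6

(L,J1,J2)=(1,0,0); link0 fixed
link1: (2,0,0)
C 1-0 [J2]: (2,0,1)
link2: (3,0,1)
P 0-2 [J1]: (3,1,1)
link3: (4,1,1)
link4: (5,1,1)
R 4-0 [J1]: (5,2,1)
C 0-3 [J2]: (5,2,2)
link5: (6,2,2)
PS 2-4 [J2]: (6,2,3)
P 2-5 [J1]: (6,3,3)
Grübler: 3·5 − 2·3 − 3 = 6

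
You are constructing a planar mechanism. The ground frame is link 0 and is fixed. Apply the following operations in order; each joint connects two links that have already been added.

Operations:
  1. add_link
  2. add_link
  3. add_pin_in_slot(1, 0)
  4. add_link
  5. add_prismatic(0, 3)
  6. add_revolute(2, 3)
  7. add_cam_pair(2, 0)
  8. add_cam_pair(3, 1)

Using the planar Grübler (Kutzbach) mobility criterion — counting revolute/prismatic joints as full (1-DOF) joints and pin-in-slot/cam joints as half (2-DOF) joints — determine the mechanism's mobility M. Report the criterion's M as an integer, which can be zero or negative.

M = 2

[1;0;0] (link 0 is ground)
L+ [2;0;0]
L+ [3;0;0]
PS(1,0)∈J2 [3;0;1]
L+ [4;0;1]
P(0,3)∈J1 [4;1;1]
R(2,3)∈J1 [4;2;1]
C(2,0)∈J2 [4;2;2]
C(3,1)∈J2 [4;2;3]
mobility = 9 − 4 − 3 = 2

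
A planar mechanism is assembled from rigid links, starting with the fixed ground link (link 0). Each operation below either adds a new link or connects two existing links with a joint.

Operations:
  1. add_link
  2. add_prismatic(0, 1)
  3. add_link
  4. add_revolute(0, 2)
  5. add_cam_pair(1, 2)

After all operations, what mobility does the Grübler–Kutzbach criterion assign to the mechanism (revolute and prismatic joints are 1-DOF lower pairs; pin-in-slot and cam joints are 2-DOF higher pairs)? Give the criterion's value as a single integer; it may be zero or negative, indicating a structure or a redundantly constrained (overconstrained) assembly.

L=1 J1=0 J2=0
add link → L=2 J1=0 J2=0
P@0,1 dof=1 J1 → L=2 J1=1 J2=0
add link → L=3 J1=1 J2=0
R@0,2 dof=1 J1 → L=3 J1=2 J2=0
C@1,2 dof=2 J2 → L=3 J1=2 J2=1
M=3(L−1)−2J1−J2=3·2−2·2−1=1

M = 1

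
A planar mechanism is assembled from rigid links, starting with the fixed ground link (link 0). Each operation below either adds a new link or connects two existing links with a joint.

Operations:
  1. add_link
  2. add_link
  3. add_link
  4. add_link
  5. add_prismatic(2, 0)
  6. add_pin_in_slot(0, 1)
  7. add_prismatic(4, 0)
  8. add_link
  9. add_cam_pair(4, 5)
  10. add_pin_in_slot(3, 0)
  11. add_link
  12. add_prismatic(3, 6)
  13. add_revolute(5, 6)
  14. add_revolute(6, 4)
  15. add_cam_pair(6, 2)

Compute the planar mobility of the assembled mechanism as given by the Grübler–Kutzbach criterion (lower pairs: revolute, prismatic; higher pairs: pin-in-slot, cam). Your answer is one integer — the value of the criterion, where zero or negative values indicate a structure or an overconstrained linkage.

ground; <1,0,0>
#1 <2,0,0>
#2 <3,0,0>
#3 <4,0,0>
#4 <5,0,0>
P:2↔0 J1 <5,1,0>
PS:0↔1 J2 <5,1,1>
P:4↔0 J1 <5,2,1>
#5 <6,2,1>
C:4↔5 J2 <6,2,2>
PS:3↔0 J2 <6,2,3>
#6 <7,2,3>
P:3↔6 J1 <7,3,3>
R:5↔6 J1 <7,4,3>
R:6↔4 J1 <7,5,3>
C:6↔2 J2 <7,5,4>
3×6 − 2×5 − 1×4 = 4

M = 4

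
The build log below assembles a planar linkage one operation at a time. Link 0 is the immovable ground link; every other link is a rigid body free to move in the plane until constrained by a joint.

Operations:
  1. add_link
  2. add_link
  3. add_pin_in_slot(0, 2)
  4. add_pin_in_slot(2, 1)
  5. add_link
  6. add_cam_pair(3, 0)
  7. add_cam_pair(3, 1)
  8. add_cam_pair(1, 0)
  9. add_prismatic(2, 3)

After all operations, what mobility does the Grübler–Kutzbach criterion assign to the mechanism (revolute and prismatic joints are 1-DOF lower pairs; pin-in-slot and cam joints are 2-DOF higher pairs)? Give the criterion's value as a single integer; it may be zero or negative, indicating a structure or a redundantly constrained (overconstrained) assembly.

L=1 J1=0 J2=0
add link → L=2 J1=0 J2=0
add link → L=3 J1=0 J2=0
PS@0,2 dof=2 J2 → L=3 J1=0 J2=1
PS@2,1 dof=2 J2 → L=3 J1=0 J2=2
add link → L=4 J1=0 J2=2
C@3,0 dof=2 J2 → L=4 J1=0 J2=3
C@3,1 dof=2 J2 → L=4 J1=0 J2=4
C@1,0 dof=2 J2 → L=4 J1=0 J2=5
P@2,3 dof=1 J1 → L=4 J1=1 J2=5
M=3(L−1)−2J1−J2=3·3−2·1−5=2

M = 2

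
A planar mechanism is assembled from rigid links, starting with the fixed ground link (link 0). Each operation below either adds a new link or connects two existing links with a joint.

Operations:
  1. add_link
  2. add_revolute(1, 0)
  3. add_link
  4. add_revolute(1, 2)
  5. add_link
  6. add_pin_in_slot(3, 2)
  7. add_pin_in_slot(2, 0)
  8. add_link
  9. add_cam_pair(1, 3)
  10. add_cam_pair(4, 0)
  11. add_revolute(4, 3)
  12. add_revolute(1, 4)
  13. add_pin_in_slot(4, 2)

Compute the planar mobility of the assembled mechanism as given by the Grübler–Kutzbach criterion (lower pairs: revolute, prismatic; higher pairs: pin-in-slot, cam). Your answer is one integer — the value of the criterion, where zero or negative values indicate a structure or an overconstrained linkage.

L=1 J1=0 J2=0
add link → L=2 J1=0 J2=0
R@1,0 dof=1 J1 → L=2 J1=1 J2=0
add link → L=3 J1=1 J2=0
R@1,2 dof=1 J1 → L=3 J1=2 J2=0
add link → L=4 J1=2 J2=0
PS@3,2 dof=2 J2 → L=4 J1=2 J2=1
PS@2,0 dof=2 J2 → L=4 J1=2 J2=2
add link → L=5 J1=2 J2=2
C@1,3 dof=2 J2 → L=5 J1=2 J2=3
C@4,0 dof=2 J2 → L=5 J1=2 J2=4
R@4,3 dof=1 J1 → L=5 J1=3 J2=4
R@1,4 dof=1 J1 → L=5 J1=4 J2=4
PS@4,2 dof=2 J2 → L=5 J1=4 J2=5
M=3(L−1)−2J1−J2=3·4−2·4−5=-1

M = -1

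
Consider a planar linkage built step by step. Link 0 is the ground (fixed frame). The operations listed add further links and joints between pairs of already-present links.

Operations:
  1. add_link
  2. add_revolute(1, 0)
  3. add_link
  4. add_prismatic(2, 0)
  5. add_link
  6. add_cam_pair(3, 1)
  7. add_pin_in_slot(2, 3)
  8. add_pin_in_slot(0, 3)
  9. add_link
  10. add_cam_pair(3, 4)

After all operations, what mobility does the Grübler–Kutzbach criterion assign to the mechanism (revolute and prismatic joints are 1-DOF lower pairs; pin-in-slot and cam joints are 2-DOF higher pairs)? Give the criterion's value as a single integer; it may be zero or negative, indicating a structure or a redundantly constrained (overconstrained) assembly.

M = 4

ground; <1,0,0>
#1 <2,0,0>
R:1↔0 J1 <2,1,0>
#2 <3,1,0>
P:2↔0 J1 <3,2,0>
#3 <4,2,0>
C:3↔1 J2 <4,2,1>
PS:2↔3 J2 <4,2,2>
PS:0↔3 J2 <4,2,3>
#4 <5,2,3>
C:3↔4 J2 <5,2,4>
3×4 − 2×2 − 1×4 = 4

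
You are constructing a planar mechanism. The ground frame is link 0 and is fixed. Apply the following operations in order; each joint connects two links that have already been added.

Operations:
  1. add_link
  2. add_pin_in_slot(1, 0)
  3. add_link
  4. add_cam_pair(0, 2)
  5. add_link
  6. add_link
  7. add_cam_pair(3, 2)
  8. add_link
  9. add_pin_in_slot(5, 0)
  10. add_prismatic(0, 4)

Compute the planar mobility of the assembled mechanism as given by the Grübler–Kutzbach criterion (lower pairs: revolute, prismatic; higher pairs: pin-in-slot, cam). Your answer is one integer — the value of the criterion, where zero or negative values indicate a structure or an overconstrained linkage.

ground; <1,0,0>
#1 <2,0,0>
PS:1↔0 J2 <2,0,1>
#2 <3,0,1>
C:0↔2 J2 <3,0,2>
#3 <4,0,2>
#4 <5,0,2>
C:3↔2 J2 <5,0,3>
#5 <6,0,3>
PS:5↔0 J2 <6,0,4>
P:0↔4 J1 <6,1,4>
3×5 − 2×1 − 1×4 = 9

M = 9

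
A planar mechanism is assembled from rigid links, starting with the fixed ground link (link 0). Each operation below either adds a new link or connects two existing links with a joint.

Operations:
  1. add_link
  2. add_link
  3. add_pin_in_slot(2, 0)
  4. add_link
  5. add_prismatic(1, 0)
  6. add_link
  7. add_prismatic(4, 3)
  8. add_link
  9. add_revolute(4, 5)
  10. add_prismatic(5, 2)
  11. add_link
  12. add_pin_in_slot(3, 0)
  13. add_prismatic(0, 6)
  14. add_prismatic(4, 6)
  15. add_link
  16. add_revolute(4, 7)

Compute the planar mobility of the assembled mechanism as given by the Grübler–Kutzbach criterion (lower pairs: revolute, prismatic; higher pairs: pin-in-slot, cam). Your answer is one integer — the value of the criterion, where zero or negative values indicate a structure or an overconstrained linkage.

M = 5

[1;0;0] (link 0 is ground)
L+ [2;0;0]
L+ [3;0;0]
PS(2,0)∈J2 [3;0;1]
L+ [4;0;1]
P(1,0)∈J1 [4;1;1]
L+ [5;1;1]
P(4,3)∈J1 [5;2;1]
L+ [6;2;1]
R(4,5)∈J1 [6;3;1]
P(5,2)∈J1 [6;4;1]
L+ [7;4;1]
PS(3,0)∈J2 [7;4;2]
P(0,6)∈J1 [7;5;2]
P(4,6)∈J1 [7;6;2]
L+ [8;6;2]
R(4,7)∈J1 [8;7;2]
mobility = 21 − 14 − 2 = 5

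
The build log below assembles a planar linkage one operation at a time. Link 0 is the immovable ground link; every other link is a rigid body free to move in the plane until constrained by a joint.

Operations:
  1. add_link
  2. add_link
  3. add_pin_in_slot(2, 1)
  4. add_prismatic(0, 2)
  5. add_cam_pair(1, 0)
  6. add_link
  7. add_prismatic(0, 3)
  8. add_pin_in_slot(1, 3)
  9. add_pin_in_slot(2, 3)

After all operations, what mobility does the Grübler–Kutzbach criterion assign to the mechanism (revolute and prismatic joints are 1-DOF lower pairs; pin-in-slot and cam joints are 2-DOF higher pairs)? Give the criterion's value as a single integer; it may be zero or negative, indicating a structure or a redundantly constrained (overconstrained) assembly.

M = 1

L=1 J1=0 J2=0
add link → L=2 J1=0 J2=0
add link → L=3 J1=0 J2=0
PS@2,1 dof=2 J2 → L=3 J1=0 J2=1
P@0,2 dof=1 J1 → L=3 J1=1 J2=1
C@1,0 dof=2 J2 → L=3 J1=1 J2=2
add link → L=4 J1=1 J2=2
P@0,3 dof=1 J1 → L=4 J1=2 J2=2
PS@1,3 dof=2 J2 → L=4 J1=2 J2=3
PS@2,3 dof=2 J2 → L=4 J1=2 J2=4
M=3(L−1)−2J1−J2=3·3−2·2−4=1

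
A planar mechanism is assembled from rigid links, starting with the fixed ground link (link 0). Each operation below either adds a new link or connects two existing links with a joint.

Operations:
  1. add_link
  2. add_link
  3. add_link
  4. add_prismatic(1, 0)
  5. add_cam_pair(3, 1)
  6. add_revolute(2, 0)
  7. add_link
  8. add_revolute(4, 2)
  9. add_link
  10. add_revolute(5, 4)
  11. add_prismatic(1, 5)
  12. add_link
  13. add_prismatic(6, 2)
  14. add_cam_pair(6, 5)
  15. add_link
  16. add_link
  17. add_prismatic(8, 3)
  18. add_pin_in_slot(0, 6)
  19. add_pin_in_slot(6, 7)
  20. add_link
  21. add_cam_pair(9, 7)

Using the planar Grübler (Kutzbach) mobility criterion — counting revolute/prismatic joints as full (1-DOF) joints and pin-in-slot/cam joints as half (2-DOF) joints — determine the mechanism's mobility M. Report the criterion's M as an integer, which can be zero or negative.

M = 8

L=1 J1=0 J2=0
add link → L=2 J1=0 J2=0
add link → L=3 J1=0 J2=0
add link → L=4 J1=0 J2=0
P@1,0 dof=1 J1 → L=4 J1=1 J2=0
C@3,1 dof=2 J2 → L=4 J1=1 J2=1
R@2,0 dof=1 J1 → L=4 J1=2 J2=1
add link → L=5 J1=2 J2=1
R@4,2 dof=1 J1 → L=5 J1=3 J2=1
add link → L=6 J1=3 J2=1
R@5,4 dof=1 J1 → L=6 J1=4 J2=1
P@1,5 dof=1 J1 → L=6 J1=5 J2=1
add link → L=7 J1=5 J2=1
P@6,2 dof=1 J1 → L=7 J1=6 J2=1
C@6,5 dof=2 J2 → L=7 J1=6 J2=2
add link → L=8 J1=6 J2=2
add link → L=9 J1=6 J2=2
P@8,3 dof=1 J1 → L=9 J1=7 J2=2
PS@0,6 dof=2 J2 → L=9 J1=7 J2=3
PS@6,7 dof=2 J2 → L=9 J1=7 J2=4
add link → L=10 J1=7 J2=4
C@9,7 dof=2 J2 → L=10 J1=7 J2=5
M=3(L−1)−2J1−J2=3·9−2·7−5=8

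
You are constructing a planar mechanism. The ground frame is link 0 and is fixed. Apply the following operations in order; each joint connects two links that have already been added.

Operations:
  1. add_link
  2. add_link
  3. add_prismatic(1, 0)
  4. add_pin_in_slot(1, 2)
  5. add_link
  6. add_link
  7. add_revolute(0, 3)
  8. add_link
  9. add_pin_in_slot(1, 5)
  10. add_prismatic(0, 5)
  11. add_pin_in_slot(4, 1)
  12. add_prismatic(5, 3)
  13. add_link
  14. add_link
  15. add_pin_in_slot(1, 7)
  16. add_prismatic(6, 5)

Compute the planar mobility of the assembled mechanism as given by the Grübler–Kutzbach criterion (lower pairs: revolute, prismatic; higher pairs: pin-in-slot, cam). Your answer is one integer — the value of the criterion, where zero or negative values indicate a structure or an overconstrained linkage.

link 0 = ground. State L|J1|J2 = 1|0|0
+link1  2|0|0
+link2  3|0|0
P(1,0) f=1→J1  3|1|0
PS(1,2) f=2→J2  3|1|1
+link3  4|1|1
+link4  5|1|1
R(0,3) f=1→J1  5|2|1
+link5  6|2|1
PS(1,5) f=2→J2  6|2|2
P(0,5) f=1→J1  6|3|2
PS(4,1) f=2→J2  6|3|3
P(5,3) f=1→J1  6|4|3
+link6  7|4|3
+link7  8|4|3
PS(1,7) f=2→J2  8|4|4
P(6,5) f=1→J1  8|5|4
M = 3(8−1)−2·5−4 = 21−10−4 = 7

M = 7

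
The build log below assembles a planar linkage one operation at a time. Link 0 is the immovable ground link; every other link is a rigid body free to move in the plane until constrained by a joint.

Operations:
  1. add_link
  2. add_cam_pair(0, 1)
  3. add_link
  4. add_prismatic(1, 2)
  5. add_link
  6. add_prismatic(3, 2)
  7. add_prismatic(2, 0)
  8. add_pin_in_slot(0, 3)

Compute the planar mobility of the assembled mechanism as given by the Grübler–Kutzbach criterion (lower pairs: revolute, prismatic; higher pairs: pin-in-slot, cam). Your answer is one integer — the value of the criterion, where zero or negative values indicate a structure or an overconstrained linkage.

[1;0;0] (link 0 is ground)
L+ [2;0;0]
C(0,1)∈J2 [2;0;1]
L+ [3;0;1]
P(1,2)∈J1 [3;1;1]
L+ [4;1;1]
P(3,2)∈J1 [4;2;1]
P(2,0)∈J1 [4;3;1]
PS(0,3)∈J2 [4;3;2]
mobility = 9 − 6 − 2 = 1

M = 1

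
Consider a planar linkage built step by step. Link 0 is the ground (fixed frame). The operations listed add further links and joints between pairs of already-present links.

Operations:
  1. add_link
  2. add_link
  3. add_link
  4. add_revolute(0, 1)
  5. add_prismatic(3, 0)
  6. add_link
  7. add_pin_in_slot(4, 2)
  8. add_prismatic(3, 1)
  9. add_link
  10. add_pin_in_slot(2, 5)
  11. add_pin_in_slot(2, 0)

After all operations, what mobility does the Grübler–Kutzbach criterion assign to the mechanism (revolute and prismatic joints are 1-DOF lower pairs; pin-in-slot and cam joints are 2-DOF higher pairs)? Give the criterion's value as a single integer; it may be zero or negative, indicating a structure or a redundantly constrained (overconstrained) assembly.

L=1 J1=0 J2=0
add link → L=2 J1=0 J2=0
add link → L=3 J1=0 J2=0
add link → L=4 J1=0 J2=0
R@0,1 dof=1 J1 → L=4 J1=1 J2=0
P@3,0 dof=1 J1 → L=4 J1=2 J2=0
add link → L=5 J1=2 J2=0
PS@4,2 dof=2 J2 → L=5 J1=2 J2=1
P@3,1 dof=1 J1 → L=5 J1=3 J2=1
add link → L=6 J1=3 J2=1
PS@2,5 dof=2 J2 → L=6 J1=3 J2=2
PS@2,0 dof=2 J2 → L=6 J1=3 J2=3
M=3(L−1)−2J1−J2=3·5−2·3−3=6

M = 6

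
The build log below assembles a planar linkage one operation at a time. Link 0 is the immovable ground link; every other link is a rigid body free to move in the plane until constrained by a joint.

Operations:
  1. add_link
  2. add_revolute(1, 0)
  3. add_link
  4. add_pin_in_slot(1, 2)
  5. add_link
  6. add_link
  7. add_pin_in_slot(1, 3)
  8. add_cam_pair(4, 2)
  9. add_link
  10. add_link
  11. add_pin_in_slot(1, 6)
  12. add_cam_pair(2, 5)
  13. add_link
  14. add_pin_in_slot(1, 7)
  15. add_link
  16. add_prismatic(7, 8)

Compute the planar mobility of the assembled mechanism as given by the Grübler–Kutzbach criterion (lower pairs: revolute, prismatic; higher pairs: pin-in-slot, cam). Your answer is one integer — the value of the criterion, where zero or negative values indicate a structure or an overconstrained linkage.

M = 14

(L,J1,J2)=(1,0,0); link0 fixed
link1: (2,0,0)
R 1-0 [J1]: (2,1,0)
link2: (3,1,0)
PS 1-2 [J2]: (3,1,1)
link3: (4,1,1)
link4: (5,1,1)
PS 1-3 [J2]: (5,1,2)
C 4-2 [J2]: (5,1,3)
link5: (6,1,3)
link6: (7,1,3)
PS 1-6 [J2]: (7,1,4)
C 2-5 [J2]: (7,1,5)
link7: (8,1,5)
PS 1-7 [J2]: (8,1,6)
link8: (9,1,6)
P 7-8 [J1]: (9,2,6)
Grübler: 3·8 − 2·2 − 6 = 14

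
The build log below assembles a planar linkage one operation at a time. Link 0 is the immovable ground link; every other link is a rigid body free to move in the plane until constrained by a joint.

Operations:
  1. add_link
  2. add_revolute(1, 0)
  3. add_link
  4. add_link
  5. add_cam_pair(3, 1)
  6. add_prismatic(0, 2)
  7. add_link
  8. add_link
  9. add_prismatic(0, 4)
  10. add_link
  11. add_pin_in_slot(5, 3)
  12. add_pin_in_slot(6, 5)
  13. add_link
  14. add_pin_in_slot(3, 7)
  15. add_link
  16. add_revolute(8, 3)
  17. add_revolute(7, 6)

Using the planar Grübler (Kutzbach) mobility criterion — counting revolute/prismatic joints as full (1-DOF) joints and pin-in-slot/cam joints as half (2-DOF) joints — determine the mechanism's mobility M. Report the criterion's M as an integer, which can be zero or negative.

M = 10

L=1 J1=0 J2=0
add link → L=2 J1=0 J2=0
R@1,0 dof=1 J1 → L=2 J1=1 J2=0
add link → L=3 J1=1 J2=0
add link → L=4 J1=1 J2=0
C@3,1 dof=2 J2 → L=4 J1=1 J2=1
P@0,2 dof=1 J1 → L=4 J1=2 J2=1
add link → L=5 J1=2 J2=1
add link → L=6 J1=2 J2=1
P@0,4 dof=1 J1 → L=6 J1=3 J2=1
add link → L=7 J1=3 J2=1
PS@5,3 dof=2 J2 → L=7 J1=3 J2=2
PS@6,5 dof=2 J2 → L=7 J1=3 J2=3
add link → L=8 J1=3 J2=3
PS@3,7 dof=2 J2 → L=8 J1=3 J2=4
add link → L=9 J1=3 J2=4
R@8,3 dof=1 J1 → L=9 J1=4 J2=4
R@7,6 dof=1 J1 → L=9 J1=5 J2=4
M=3(L−1)−2J1−J2=3·8−2·5−4=10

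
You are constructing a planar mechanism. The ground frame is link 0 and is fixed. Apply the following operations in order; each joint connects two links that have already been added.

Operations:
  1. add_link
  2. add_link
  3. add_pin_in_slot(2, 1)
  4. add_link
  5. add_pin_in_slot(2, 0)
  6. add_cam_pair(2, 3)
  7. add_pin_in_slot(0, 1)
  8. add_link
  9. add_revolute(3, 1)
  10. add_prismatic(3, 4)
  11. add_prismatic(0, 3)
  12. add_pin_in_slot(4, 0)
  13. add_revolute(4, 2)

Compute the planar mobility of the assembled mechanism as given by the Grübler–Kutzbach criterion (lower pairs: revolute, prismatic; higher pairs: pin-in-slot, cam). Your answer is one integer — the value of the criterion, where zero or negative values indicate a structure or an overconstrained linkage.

(L,J1,J2)=(1,0,0); link0 fixed
link1: (2,0,0)
link2: (3,0,0)
PS 2-1 [J2]: (3,0,1)
link3: (4,0,1)
PS 2-0 [J2]: (4,0,2)
C 2-3 [J2]: (4,0,3)
PS 0-1 [J2]: (4,0,4)
link4: (5,0,4)
R 3-1 [J1]: (5,1,4)
P 3-4 [J1]: (5,2,4)
P 0-3 [J1]: (5,3,4)
PS 4-0 [J2]: (5,3,5)
R 4-2 [J1]: (5,4,5)
Grübler: 3·4 − 2·4 − 5 = -1

M = -1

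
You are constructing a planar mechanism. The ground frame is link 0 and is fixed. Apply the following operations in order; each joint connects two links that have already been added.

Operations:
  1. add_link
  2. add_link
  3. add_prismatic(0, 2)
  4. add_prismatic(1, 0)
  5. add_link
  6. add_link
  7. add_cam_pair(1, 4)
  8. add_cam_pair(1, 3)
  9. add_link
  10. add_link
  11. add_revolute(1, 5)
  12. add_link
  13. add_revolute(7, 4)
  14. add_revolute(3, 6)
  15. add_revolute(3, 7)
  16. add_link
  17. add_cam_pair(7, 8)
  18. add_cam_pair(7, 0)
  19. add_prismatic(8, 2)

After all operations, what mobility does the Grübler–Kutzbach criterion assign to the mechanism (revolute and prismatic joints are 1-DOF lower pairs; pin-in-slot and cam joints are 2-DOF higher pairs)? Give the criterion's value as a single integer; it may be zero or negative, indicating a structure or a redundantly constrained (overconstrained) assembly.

[1;0;0] (link 0 is ground)
L+ [2;0;0]
L+ [3;0;0]
P(0,2)∈J1 [3;1;0]
P(1,0)∈J1 [3;2;0]
L+ [4;2;0]
L+ [5;2;0]
C(1,4)∈J2 [5;2;1]
C(1,3)∈J2 [5;2;2]
L+ [6;2;2]
L+ [7;2;2]
R(1,5)∈J1 [7;3;2]
L+ [8;3;2]
R(7,4)∈J1 [8;4;2]
R(3,6)∈J1 [8;5;2]
R(3,7)∈J1 [8;6;2]
L+ [9;6;2]
C(7,8)∈J2 [9;6;3]
C(7,0)∈J2 [9;6;4]
P(8,2)∈J1 [9;7;4]
mobility = 24 − 14 − 4 = 6

M = 6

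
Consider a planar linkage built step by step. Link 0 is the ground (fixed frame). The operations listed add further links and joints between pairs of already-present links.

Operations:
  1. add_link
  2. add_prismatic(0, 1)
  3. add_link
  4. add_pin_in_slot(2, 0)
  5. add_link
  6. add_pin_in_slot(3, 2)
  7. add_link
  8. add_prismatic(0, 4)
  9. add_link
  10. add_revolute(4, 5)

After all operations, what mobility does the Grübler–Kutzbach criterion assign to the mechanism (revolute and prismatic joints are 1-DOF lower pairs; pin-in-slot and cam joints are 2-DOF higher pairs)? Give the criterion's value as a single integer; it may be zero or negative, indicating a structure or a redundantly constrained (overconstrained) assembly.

ground; <1,0,0>
#1 <2,0,0>
P:0↔1 J1 <2,1,0>
#2 <3,1,0>
PS:2↔0 J2 <3,1,1>
#3 <4,1,1>
PS:3↔2 J2 <4,1,2>
#4 <5,1,2>
P:0↔4 J1 <5,2,2>
#5 <6,2,2>
R:4↔5 J1 <6,3,2>
3×5 − 2×3 − 1×2 = 7

M = 7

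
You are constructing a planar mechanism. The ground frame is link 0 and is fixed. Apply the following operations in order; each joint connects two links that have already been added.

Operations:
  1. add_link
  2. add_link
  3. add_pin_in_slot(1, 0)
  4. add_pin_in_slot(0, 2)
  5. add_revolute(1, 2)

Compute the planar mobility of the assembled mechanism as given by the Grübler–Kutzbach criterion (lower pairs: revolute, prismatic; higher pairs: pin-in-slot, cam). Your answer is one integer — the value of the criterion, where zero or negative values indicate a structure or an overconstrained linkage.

M = 2

[1;0;0] (link 0 is ground)
L+ [2;0;0]
L+ [3;0;0]
PS(1,0)∈J2 [3;0;1]
PS(0,2)∈J2 [3;0;2]
R(1,2)∈J1 [3;1;2]
mobility = 6 − 2 − 2 = 2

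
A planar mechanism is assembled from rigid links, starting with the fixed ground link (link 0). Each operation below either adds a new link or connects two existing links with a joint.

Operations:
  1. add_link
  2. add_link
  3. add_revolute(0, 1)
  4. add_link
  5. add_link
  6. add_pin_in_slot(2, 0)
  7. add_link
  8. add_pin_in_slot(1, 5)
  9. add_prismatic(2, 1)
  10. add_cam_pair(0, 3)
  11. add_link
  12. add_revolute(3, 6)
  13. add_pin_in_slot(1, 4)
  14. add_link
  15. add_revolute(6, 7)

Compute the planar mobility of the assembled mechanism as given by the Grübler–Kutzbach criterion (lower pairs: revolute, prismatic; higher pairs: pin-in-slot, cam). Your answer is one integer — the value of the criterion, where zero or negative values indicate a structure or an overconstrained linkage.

[1;0;0] (link 0 is ground)
L+ [2;0;0]
L+ [3;0;0]
R(0,1)∈J1 [3;1;0]
L+ [4;1;0]
L+ [5;1;0]
PS(2,0)∈J2 [5;1;1]
L+ [6;1;1]
PS(1,5)∈J2 [6;1;2]
P(2,1)∈J1 [6;2;2]
C(0,3)∈J2 [6;2;3]
L+ [7;2;3]
R(3,6)∈J1 [7;3;3]
PS(1,4)∈J2 [7;3;4]
L+ [8;3;4]
R(6,7)∈J1 [8;4;4]
mobility = 21 − 8 − 4 = 9

M = 9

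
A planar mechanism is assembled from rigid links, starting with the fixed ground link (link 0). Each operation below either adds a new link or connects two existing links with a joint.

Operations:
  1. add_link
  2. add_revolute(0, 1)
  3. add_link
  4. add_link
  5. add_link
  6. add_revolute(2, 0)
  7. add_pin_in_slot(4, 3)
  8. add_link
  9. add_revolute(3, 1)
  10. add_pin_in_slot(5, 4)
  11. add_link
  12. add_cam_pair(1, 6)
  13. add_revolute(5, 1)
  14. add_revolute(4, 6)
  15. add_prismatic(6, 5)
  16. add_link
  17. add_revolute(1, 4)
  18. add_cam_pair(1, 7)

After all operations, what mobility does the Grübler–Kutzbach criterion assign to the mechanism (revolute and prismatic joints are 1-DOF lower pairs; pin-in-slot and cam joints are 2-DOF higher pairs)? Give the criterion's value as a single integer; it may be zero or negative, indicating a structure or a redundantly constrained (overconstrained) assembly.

M = 3

L=1 J1=0 J2=0
add link → L=2 J1=0 J2=0
R@0,1 dof=1 J1 → L=2 J1=1 J2=0
add link → L=3 J1=1 J2=0
add link → L=4 J1=1 J2=0
add link → L=5 J1=1 J2=0
R@2,0 dof=1 J1 → L=5 J1=2 J2=0
PS@4,3 dof=2 J2 → L=5 J1=2 J2=1
add link → L=6 J1=2 J2=1
R@3,1 dof=1 J1 → L=6 J1=3 J2=1
PS@5,4 dof=2 J2 → L=6 J1=3 J2=2
add link → L=7 J1=3 J2=2
C@1,6 dof=2 J2 → L=7 J1=3 J2=3
R@5,1 dof=1 J1 → L=7 J1=4 J2=3
R@4,6 dof=1 J1 → L=7 J1=5 J2=3
P@6,5 dof=1 J1 → L=7 J1=6 J2=3
add link → L=8 J1=6 J2=3
R@1,4 dof=1 J1 → L=8 J1=7 J2=3
C@1,7 dof=2 J2 → L=8 J1=7 J2=4
M=3(L−1)−2J1−J2=3·7−2·7−4=3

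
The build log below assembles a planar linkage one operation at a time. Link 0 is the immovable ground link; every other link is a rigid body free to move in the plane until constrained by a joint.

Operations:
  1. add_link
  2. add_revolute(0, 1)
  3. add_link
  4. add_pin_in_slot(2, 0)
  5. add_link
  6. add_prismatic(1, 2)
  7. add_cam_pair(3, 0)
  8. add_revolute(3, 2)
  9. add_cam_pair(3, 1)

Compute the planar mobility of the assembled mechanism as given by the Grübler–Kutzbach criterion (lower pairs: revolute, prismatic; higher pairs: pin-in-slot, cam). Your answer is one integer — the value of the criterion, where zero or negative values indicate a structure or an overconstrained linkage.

link 0 = ground. State L|J1|J2 = 1|0|0
+link1  2|0|0
R(0,1) f=1→J1  2|1|0
+link2  3|1|0
PS(2,0) f=2→J2  3|1|1
+link3  4|1|1
P(1,2) f=1→J1  4|2|1
C(3,0) f=2→J2  4|2|2
R(3,2) f=1→J1  4|3|2
C(3,1) f=2→J2  4|3|3
M = 3(4−1)−2·3−3 = 9−6−3 = 0

M = 0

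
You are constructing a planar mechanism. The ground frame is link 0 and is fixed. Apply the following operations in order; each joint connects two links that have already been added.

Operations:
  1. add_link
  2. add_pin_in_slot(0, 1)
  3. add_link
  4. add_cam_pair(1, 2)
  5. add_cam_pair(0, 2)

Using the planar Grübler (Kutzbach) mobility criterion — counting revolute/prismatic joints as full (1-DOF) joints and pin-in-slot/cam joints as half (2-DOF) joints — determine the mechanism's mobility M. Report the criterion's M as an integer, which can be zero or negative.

(L,J1,J2)=(1,0,0); link0 fixed
link1: (2,0,0)
PS 0-1 [J2]: (2,0,1)
link2: (3,0,1)
C 1-2 [J2]: (3,0,2)
C 0-2 [J2]: (3,0,3)
Grübler: 3·2 − 2·0 − 3 = 3

M = 3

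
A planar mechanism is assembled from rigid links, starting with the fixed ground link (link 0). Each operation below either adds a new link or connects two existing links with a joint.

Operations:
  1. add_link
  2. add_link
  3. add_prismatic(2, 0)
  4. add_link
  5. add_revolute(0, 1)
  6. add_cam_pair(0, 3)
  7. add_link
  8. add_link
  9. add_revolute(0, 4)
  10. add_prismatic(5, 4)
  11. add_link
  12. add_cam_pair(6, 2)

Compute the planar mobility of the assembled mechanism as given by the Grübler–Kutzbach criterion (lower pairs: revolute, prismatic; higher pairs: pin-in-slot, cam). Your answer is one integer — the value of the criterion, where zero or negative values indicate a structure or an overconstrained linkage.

M = 8

(L,J1,J2)=(1,0,0); link0 fixed
link1: (2,0,0)
link2: (3,0,0)
P 2-0 [J1]: (3,1,0)
link3: (4,1,0)
R 0-1 [J1]: (4,2,0)
C 0-3 [J2]: (4,2,1)
link4: (5,2,1)
link5: (6,2,1)
R 0-4 [J1]: (6,3,1)
P 5-4 [J1]: (6,4,1)
link6: (7,4,1)
C 6-2 [J2]: (7,4,2)
Grübler: 3·6 − 2·4 − 2 = 8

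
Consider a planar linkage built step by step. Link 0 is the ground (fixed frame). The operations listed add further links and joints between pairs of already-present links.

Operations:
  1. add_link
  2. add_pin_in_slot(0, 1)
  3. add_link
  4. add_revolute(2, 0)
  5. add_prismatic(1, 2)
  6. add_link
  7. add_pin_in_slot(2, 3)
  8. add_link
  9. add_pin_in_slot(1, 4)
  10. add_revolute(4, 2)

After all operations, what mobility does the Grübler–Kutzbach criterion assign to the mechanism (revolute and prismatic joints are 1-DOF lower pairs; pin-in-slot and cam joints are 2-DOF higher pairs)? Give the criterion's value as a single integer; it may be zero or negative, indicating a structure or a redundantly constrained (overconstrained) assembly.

M = 3

[1;0;0] (link 0 is ground)
L+ [2;0;0]
PS(0,1)∈J2 [2;0;1]
L+ [3;0;1]
R(2,0)∈J1 [3;1;1]
P(1,2)∈J1 [3;2;1]
L+ [4;2;1]
PS(2,3)∈J2 [4;2;2]
L+ [5;2;2]
PS(1,4)∈J2 [5;2;3]
R(4,2)∈J1 [5;3;3]
mobility = 12 − 6 − 3 = 3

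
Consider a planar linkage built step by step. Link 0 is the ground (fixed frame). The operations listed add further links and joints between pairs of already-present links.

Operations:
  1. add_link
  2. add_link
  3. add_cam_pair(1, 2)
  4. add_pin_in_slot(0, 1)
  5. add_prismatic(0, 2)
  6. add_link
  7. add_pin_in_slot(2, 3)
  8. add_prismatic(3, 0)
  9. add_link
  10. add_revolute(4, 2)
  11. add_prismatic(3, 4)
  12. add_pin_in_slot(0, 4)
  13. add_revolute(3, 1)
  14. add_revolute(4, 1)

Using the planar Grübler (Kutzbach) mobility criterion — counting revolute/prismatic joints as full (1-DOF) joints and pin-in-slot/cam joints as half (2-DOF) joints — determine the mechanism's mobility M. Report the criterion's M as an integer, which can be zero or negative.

M = -4

[1;0;0] (link 0 is ground)
L+ [2;0;0]
L+ [3;0;0]
C(1,2)∈J2 [3;0;1]
PS(0,1)∈J2 [3;0;2]
P(0,2)∈J1 [3;1;2]
L+ [4;1;2]
PS(2,3)∈J2 [4;1;3]
P(3,0)∈J1 [4;2;3]
L+ [5;2;3]
R(4,2)∈J1 [5;3;3]
P(3,4)∈J1 [5;4;3]
PS(0,4)∈J2 [5;4;4]
R(3,1)∈J1 [5;5;4]
R(4,1)∈J1 [5;6;4]
mobility = 12 − 12 − 4 = -4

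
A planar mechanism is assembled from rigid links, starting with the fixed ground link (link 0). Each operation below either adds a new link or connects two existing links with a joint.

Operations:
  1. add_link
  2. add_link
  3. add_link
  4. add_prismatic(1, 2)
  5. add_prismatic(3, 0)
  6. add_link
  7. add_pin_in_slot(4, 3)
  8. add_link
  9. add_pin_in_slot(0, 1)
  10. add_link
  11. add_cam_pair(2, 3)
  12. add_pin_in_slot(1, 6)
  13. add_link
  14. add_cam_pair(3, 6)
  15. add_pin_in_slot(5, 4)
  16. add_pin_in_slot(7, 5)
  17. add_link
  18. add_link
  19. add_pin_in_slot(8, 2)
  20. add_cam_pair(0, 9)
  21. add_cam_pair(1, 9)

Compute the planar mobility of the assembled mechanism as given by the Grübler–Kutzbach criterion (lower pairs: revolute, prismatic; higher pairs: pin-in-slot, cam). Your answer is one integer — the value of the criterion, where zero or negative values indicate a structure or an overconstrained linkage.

M = 13

L=1 J1=0 J2=0
add link → L=2 J1=0 J2=0
add link → L=3 J1=0 J2=0
add link → L=4 J1=0 J2=0
P@1,2 dof=1 J1 → L=4 J1=1 J2=0
P@3,0 dof=1 J1 → L=4 J1=2 J2=0
add link → L=5 J1=2 J2=0
PS@4,3 dof=2 J2 → L=5 J1=2 J2=1
add link → L=6 J1=2 J2=1
PS@0,1 dof=2 J2 → L=6 J1=2 J2=2
add link → L=7 J1=2 J2=2
C@2,3 dof=2 J2 → L=7 J1=2 J2=3
PS@1,6 dof=2 J2 → L=7 J1=2 J2=4
add link → L=8 J1=2 J2=4
C@3,6 dof=2 J2 → L=8 J1=2 J2=5
PS@5,4 dof=2 J2 → L=8 J1=2 J2=6
PS@7,5 dof=2 J2 → L=8 J1=2 J2=7
add link → L=9 J1=2 J2=7
add link → L=10 J1=2 J2=7
PS@8,2 dof=2 J2 → L=10 J1=2 J2=8
C@0,9 dof=2 J2 → L=10 J1=2 J2=9
C@1,9 dof=2 J2 → L=10 J1=2 J2=10
M=3(L−1)−2J1−J2=3·9−2·2−10=13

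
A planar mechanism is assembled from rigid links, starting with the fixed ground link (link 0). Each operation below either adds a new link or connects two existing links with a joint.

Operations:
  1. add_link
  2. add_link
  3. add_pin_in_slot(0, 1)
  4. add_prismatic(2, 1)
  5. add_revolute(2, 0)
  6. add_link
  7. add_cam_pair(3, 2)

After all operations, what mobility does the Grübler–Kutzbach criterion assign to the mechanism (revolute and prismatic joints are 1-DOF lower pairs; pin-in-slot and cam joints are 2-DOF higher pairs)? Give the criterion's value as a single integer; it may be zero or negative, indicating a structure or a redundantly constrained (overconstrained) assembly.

M = 3

ground; <1,0,0>
#1 <2,0,0>
#2 <3,0,0>
PS:0↔1 J2 <3,0,1>
P:2↔1 J1 <3,1,1>
R:2↔0 J1 <3,2,1>
#3 <4,2,1>
C:3↔2 J2 <4,2,2>
3×3 − 2×2 − 1×2 = 3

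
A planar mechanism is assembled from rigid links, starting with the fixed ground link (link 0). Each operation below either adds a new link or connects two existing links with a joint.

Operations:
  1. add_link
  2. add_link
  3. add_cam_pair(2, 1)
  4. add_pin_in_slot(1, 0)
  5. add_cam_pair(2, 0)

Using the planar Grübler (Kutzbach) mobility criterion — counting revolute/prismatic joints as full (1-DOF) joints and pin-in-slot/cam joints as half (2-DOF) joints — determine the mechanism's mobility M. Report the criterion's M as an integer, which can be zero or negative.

L=1 J1=0 J2=0
add link → L=2 J1=0 J2=0
add link → L=3 J1=0 J2=0
C@2,1 dof=2 J2 → L=3 J1=0 J2=1
PS@1,0 dof=2 J2 → L=3 J1=0 J2=2
C@2,0 dof=2 J2 → L=3 J1=0 J2=3
M=3(L−1)−2J1−J2=3·2−2·0−3=3

M = 3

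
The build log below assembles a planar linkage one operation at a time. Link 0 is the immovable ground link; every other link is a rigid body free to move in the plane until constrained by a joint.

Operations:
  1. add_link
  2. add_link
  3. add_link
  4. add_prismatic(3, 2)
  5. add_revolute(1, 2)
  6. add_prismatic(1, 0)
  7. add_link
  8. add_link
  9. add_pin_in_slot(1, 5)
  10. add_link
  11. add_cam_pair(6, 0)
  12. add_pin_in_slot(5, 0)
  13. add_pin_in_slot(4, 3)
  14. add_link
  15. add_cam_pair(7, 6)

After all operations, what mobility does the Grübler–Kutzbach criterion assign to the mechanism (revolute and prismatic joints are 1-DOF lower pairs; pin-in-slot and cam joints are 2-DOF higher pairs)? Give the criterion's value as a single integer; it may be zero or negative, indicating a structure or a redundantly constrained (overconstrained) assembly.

M = 10

(L,J1,J2)=(1,0,0); link0 fixed
link1: (2,0,0)
link2: (3,0,0)
link3: (4,0,0)
P 3-2 [J1]: (4,1,0)
R 1-2 [J1]: (4,2,0)
P 1-0 [J1]: (4,3,0)
link4: (5,3,0)
link5: (6,3,0)
PS 1-5 [J2]: (6,3,1)
link6: (7,3,1)
C 6-0 [J2]: (7,3,2)
PS 5-0 [J2]: (7,3,3)
PS 4-3 [J2]: (7,3,4)
link7: (8,3,4)
C 7-6 [J2]: (8,3,5)
Grübler: 3·7 − 2·3 − 5 = 10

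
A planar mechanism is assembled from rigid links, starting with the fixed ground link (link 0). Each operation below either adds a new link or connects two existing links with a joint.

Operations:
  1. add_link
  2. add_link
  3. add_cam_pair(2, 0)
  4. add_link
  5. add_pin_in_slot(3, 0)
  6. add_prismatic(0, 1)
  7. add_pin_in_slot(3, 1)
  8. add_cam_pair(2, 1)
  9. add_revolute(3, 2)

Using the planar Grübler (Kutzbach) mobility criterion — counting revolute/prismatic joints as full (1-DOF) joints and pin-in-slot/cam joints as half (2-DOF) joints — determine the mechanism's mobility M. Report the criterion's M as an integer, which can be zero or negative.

M = 1

(L,J1,J2)=(1,0,0); link0 fixed
link1: (2,0,0)
link2: (3,0,0)
C 2-0 [J2]: (3,0,1)
link3: (4,0,1)
PS 3-0 [J2]: (4,0,2)
P 0-1 [J1]: (4,1,2)
PS 3-1 [J2]: (4,1,3)
C 2-1 [J2]: (4,1,4)
R 3-2 [J1]: (4,2,4)
Grübler: 3·3 − 2·2 − 4 = 1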